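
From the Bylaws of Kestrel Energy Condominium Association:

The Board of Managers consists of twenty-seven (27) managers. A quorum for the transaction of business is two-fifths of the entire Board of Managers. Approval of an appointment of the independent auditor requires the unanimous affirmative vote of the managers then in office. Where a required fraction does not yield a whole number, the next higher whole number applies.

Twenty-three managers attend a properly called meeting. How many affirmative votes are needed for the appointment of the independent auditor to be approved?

The appointment of the independent auditor requires the unanimous vote of the managers then in office (27).
Unanimous means all 27.
(Only 23 can vote, so the appointment of the independent auditor cannot pass at this meeting, but the required vote is still 27.)

27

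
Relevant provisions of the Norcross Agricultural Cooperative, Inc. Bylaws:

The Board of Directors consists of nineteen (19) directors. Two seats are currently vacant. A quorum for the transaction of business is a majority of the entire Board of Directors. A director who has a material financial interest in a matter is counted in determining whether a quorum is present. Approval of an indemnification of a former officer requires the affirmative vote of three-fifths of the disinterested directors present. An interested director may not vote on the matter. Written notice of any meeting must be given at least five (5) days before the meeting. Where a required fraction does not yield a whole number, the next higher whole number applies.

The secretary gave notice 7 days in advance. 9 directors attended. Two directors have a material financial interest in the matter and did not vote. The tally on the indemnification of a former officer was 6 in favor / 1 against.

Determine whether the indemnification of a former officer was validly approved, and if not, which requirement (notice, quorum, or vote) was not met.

Invalid — quorum requirement not satisfied.

Notice: 7 days given; 5 required (7 ≥ 5). Satisfied.
Quorum: 9 present (interested directors count toward quorum); quorum is 10. Not satisfied.
Vote: the indemnification of a former officer requires three-fifths of the disinterested directors present (9 − 2 = 7). 3/5 of 7 = 4.20, rounded up to 5, so 5 affirmative votes are needed; 6 voted in favor. Satisfied. (Moot — without a quorum no business can be validly transacted.)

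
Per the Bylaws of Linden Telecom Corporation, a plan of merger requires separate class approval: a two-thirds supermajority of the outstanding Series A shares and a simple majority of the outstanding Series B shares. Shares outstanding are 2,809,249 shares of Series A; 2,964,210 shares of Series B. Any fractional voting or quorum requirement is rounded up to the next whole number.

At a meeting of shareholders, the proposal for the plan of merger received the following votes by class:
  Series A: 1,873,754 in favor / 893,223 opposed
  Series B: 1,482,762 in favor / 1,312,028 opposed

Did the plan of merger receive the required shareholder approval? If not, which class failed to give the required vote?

Approved — every class gave the required vote.

Series A: 2/3 of 2809249 = 1872832.67, rounded up to 1872833; 1,872,833 required, 1,873,754 in favor — approved.
Series B: a majority of 2964210 is 1482106; 1,482,106 required, 1,482,762 in favor — approved.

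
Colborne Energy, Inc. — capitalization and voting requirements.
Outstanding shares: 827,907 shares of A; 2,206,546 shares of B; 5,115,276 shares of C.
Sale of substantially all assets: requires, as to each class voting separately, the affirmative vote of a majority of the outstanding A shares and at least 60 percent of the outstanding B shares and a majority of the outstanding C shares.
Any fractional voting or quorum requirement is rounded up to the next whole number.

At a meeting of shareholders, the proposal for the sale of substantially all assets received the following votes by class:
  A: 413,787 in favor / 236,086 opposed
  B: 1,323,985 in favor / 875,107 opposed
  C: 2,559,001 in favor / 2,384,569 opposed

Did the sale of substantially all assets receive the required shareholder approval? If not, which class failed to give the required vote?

Not approved — the A shares did not give the required vote.

A: a majority of 827907 is 413954; 413,954 required, 413,787 in favor — not approved.
B: 3/5 of 2206546 = 1323927.60, rounded up to 1323928; 1,323,928 required, 1,323,985 in favor — approved.
C: a majority of 5115276 is 2557639; 2,557,639 required, 2,559,001 in favor — approved.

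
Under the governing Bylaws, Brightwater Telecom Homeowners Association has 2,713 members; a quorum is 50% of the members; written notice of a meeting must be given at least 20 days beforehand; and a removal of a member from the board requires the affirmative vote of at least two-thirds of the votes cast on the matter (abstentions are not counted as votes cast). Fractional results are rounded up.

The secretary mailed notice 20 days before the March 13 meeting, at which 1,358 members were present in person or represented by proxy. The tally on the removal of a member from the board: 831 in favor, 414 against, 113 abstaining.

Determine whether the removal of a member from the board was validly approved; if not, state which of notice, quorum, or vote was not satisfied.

Valid — all requirements satisfied.

Notice: 20 days given; 20 required. Satisfied.
Quorum: 50% of 2,713 = 1,356.50, rounded up to 1,357; 1,358 present. Satisfied.
Vote: requires two-thirds of the votes cast (1,358 − 113 abstaining = 1,245); 2/3 of 1245 = 830, so 830 needed; 831 in favor. Satisfied.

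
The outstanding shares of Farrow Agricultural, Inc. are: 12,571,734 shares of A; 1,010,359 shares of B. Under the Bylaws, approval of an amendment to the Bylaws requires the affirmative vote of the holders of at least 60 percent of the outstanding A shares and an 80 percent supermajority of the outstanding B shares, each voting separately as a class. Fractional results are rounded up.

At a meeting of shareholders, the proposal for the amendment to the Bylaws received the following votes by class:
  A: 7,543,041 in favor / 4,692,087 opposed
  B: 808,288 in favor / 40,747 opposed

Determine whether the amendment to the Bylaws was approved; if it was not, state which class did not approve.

A: 3/5 of 12571734 = 7543040.40, rounded up to 7543041; 7,543,041 required, 7,543,041 in favor — approved.
B: 4/5 of 1010359 = 808287.20, rounded up to 808288; 808,288 required, 808,288 in favor — approved.

Approved — every class gave the required vote.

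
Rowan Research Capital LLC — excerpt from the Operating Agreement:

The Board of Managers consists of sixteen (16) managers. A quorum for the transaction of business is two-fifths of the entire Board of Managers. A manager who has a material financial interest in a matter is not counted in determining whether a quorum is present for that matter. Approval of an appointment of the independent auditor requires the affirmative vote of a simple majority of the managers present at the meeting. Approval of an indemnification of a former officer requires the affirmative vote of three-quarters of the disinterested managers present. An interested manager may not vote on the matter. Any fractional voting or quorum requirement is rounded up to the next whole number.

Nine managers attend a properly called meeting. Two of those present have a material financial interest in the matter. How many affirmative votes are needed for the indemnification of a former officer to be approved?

6

The indemnification of a former officer requires three-fourths of the disinterested managers present (9 − 2 = 7).
3/4 of 7 = 5.25, rounded up to 6.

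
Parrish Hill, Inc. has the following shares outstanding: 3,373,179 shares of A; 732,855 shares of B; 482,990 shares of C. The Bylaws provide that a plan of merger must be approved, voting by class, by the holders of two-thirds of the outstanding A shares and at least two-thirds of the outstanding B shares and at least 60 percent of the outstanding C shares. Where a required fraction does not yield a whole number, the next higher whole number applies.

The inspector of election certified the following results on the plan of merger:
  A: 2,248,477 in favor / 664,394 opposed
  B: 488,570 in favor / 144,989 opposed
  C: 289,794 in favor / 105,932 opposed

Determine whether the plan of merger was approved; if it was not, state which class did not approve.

Not approved — the A shares did not give the required vote.

A: 2/3 of 3373179 = 2248786; 2,248,786 required, 2,248,477 in favor — not approved.
B: 2/3 of 732855 = 488570; 488,570 required, 488,570 in favor — approved.
C: 3/5 of 482990 = 289794; 289,794 required, 289,794 in favor — approved.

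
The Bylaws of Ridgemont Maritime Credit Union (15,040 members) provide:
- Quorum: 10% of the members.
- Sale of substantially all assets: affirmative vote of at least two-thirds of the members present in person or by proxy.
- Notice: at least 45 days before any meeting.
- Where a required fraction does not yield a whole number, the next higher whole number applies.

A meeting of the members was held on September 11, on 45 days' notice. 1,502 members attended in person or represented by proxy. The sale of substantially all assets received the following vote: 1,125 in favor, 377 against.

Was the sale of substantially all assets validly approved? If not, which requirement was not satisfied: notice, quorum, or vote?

Invalid — quorum requirement not satisfied.

Notice: 45 days given; 45 required. Satisfied.
Quorum: 10% of 15,040 = 1,504; 1,502 present. Not satisfied.
Vote: requires two-thirds of those present (1,502); 2/3 of 1502 = 1001.33, rounded up to 1002, so 1,002 needed; 1,125 in favor. Satisfied.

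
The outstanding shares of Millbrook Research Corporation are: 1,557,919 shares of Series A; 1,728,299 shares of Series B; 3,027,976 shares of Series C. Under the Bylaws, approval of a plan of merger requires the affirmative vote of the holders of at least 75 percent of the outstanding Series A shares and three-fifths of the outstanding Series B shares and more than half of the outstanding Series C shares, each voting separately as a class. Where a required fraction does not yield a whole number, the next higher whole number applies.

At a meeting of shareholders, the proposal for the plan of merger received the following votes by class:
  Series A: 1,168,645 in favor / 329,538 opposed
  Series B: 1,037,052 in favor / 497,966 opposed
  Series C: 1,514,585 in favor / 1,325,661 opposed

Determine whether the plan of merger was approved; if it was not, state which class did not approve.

Approved — every class gave the required vote.

Series A: 3/4 of 1557919 = 1168439.25, rounded up to 1168440; 1,168,440 required, 1,168,645 in favor — approved.
Series B: 3/5 of 1728299 = 1036979.40, rounded up to 1036980; 1,036,980 required, 1,037,052 in favor — approved.
Series C: a majority of 3027976 is 1513989; 1,513,989 required, 1,514,585 in favor — approved.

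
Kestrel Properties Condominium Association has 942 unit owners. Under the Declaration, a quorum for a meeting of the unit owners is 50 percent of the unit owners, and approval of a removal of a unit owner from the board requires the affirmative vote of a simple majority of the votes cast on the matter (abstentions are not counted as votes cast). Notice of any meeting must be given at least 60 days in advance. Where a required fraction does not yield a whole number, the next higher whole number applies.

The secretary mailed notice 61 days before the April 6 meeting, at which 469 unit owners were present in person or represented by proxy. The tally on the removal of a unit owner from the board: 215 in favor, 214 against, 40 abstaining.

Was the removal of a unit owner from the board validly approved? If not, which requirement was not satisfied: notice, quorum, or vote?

Invalid — quorum requirement not satisfied.

Notice: 61 days given; 60 required. Satisfied.
Quorum: 50% of 942 = 471; 469 present. Not satisfied.
Vote: requires a majority of the votes cast (469 − 40 abstaining = 429); a majority of 429 is 215, so 215 needed; 215 in favor. Satisfied.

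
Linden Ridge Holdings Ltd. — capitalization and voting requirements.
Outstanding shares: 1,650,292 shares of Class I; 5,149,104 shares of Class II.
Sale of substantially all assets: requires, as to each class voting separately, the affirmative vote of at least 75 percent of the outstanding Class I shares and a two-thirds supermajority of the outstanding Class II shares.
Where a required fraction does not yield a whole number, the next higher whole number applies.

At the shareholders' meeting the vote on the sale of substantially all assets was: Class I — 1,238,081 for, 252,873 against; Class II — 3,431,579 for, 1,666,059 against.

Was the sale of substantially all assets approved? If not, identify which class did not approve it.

Class I: 3/4 of 1650292 = 1237719; 1,237,719 required, 1,238,081 in favor — approved.
Class II: 2/3 of 5149104 = 3432736; 3,432,736 required, 3,431,579 in favor — not approved.

Not approved — the Class II shares did not give the required vote.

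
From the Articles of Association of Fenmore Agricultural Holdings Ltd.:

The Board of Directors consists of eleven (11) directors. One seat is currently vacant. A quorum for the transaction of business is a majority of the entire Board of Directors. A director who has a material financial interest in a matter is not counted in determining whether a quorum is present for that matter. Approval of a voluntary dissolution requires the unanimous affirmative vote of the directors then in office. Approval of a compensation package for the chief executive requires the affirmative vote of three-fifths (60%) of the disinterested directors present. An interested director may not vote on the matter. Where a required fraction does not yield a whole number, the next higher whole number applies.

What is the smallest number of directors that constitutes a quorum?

6

A majority of 11 is 6.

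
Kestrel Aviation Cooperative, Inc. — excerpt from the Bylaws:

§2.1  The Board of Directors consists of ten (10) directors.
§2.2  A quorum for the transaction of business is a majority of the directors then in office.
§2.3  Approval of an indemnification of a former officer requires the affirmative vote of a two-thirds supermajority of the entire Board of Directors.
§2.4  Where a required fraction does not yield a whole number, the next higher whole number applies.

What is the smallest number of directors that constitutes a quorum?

6

A majority of 10 is 6.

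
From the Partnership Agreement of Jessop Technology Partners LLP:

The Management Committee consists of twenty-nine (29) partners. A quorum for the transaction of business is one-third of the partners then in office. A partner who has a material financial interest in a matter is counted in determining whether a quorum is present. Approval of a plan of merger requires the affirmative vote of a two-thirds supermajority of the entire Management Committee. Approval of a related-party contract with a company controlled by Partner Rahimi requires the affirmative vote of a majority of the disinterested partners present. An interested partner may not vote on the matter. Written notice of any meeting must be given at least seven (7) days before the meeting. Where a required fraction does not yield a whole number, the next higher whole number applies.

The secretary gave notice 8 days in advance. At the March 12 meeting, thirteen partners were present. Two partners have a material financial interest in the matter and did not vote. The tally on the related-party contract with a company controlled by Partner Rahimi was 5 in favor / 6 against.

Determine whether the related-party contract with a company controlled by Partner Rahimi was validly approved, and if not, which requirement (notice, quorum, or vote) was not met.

Invalid — vote requirement not satisfied.

Notice: 8 days given; 7 required (8 ≥ 7). Satisfied.
Quorum: 13 present (interested partners count toward quorum); quorum is 10. Satisfied.
Vote: the related-party contract with a company controlled by Partner Rahimi requires a majority of the disinterested partners present (13 − 2 = 11). A majority of 11 is 6, so 6 affirmative votes are needed; 5 voted in favor. Not satisfied.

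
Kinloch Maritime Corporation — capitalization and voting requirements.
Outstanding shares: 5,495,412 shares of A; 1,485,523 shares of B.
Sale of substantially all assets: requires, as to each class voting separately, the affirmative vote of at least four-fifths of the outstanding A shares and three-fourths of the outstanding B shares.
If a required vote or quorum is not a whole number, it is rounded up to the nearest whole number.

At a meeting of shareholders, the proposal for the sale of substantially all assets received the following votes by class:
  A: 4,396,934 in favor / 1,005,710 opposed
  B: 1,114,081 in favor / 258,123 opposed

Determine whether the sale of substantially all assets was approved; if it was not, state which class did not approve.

Not approved — the B shares did not give the required vote.

A: 4/5 of 5495412 = 4396329.60, rounded up to 4396330; 4,396,330 required, 4,396,934 in favor — approved.
B: 3/4 of 1485523 = 1114142.25, rounded up to 1114143; 1,114,143 required, 1,114,081 in favor — not approved.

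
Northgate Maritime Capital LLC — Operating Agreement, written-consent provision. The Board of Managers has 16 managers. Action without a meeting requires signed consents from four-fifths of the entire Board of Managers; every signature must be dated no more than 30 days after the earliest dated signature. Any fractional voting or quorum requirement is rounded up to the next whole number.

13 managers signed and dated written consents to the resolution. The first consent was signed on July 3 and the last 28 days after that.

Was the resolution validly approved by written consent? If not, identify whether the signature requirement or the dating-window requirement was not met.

Signatures required: four-fifths of 16 — 4/5 of 16 = 12.80, rounded up to 13, so 13 needed; 13 signed. Sufficient.
Dating window: the latest signature is 28 days after the earliest; the limit is 30 days. Within the window.

Effective — both the signature and dating-window requirements are satisfied.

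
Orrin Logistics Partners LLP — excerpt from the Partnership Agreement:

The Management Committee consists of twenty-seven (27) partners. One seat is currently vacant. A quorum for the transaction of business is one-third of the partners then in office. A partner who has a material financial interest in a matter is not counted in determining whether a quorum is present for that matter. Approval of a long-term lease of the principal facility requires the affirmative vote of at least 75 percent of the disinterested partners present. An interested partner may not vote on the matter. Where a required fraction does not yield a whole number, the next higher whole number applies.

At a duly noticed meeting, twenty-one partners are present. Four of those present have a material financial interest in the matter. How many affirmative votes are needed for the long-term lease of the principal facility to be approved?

The long-term lease of the principal facility requires three-fourths of the disinterested partners present (21 − 4 = 17).
3/4 of 17 = 12.75, rounded up to 13.

13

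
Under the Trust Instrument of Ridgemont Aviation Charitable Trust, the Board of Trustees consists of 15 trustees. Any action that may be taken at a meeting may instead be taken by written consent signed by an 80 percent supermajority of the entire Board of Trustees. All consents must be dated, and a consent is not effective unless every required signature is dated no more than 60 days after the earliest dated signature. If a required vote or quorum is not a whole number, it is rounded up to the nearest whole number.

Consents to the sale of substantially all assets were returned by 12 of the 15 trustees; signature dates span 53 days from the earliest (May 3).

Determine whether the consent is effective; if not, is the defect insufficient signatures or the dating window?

Signatures required: an 80 percent supermajority of 15 — 4/5 of 15 = 12, so 12 needed; 12 signed. Sufficient.
Dating window: the latest signature is 53 days after the earliest; the limit is 60 days. Within the window.

Effective — both the signature and dating-window requirements are satisfied.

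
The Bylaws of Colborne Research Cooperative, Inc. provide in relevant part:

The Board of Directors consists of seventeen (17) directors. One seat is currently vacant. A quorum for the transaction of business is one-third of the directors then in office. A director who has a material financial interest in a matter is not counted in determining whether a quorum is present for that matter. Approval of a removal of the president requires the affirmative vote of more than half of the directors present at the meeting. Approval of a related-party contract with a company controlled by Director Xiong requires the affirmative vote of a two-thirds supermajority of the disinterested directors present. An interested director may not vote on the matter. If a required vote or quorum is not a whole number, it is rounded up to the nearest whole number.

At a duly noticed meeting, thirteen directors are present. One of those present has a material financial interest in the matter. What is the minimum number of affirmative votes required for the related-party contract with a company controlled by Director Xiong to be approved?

The related-party contract with a company controlled by Director Xiong requires two-thirds of the disinterested directors present (13 − 1 = 12).
2/3 of 12 = 8.

8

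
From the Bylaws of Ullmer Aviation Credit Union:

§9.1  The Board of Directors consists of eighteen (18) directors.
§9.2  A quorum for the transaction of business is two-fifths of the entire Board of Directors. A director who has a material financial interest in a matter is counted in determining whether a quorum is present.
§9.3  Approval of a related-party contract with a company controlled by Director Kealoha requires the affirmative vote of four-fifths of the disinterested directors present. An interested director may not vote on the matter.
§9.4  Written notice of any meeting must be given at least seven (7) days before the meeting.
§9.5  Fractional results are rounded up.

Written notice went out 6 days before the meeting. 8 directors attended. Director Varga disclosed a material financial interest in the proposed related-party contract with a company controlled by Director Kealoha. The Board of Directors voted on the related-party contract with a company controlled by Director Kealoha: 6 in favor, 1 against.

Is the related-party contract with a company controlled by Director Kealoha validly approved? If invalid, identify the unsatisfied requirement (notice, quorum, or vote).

Invalid — notice requirement not satisfied.

Notice: 6 days given; 7 required (6 < 7). Not satisfied.
Quorum: 8 present (interested directors count toward quorum); quorum is 8. Satisfied.
Vote: the related-party contract with a company controlled by Director Kealoha requires four-fifths of the disinterested directors present (8 − 1 = 7). 4/5 of 7 = 5.60, rounded up to 6, so 6 affirmative votes are needed; 6 voted in favor. Satisfied.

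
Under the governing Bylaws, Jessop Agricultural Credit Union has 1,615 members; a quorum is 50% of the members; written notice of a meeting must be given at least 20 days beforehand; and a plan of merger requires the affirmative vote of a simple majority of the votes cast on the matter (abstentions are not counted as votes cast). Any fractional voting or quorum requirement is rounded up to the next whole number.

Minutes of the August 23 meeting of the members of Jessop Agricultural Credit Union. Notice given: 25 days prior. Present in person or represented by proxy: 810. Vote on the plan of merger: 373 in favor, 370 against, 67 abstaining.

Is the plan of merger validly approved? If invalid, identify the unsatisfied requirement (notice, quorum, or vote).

Notice: 25 days given; 20 required. Satisfied.
Quorum: 50% of 1,615 = 807.50, rounded up to 808; 810 present. Satisfied.
Vote: requires a majority of the votes cast (810 − 67 abstaining = 743); a majority of 743 is 372, so 372 needed; 373 in favor. Satisfied.

Valid — all requirements satisfied.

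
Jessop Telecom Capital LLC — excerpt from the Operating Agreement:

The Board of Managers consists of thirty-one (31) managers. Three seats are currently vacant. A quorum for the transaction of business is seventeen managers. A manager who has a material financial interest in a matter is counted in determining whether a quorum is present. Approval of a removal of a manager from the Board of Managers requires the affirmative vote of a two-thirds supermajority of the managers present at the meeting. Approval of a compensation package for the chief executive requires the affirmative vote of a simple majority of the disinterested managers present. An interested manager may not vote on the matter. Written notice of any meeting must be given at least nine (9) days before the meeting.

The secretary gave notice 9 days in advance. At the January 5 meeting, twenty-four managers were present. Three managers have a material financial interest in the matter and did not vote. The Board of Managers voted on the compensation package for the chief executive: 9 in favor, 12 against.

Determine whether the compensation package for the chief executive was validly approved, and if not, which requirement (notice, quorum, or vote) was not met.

Notice: 9 days given; 9 required (9 ≥ 9). Satisfied.
Quorum: 24 present (interested managers count toward quorum); quorum is 17. Satisfied.
Vote: the compensation package for the chief executive requires a majority of the disinterested managers present (24 − 3 = 21). A majority of 21 is 11, so 11 affirmative votes are needed; 9 voted in favor. Not satisfied.

Invalid — vote requirement not satisfied.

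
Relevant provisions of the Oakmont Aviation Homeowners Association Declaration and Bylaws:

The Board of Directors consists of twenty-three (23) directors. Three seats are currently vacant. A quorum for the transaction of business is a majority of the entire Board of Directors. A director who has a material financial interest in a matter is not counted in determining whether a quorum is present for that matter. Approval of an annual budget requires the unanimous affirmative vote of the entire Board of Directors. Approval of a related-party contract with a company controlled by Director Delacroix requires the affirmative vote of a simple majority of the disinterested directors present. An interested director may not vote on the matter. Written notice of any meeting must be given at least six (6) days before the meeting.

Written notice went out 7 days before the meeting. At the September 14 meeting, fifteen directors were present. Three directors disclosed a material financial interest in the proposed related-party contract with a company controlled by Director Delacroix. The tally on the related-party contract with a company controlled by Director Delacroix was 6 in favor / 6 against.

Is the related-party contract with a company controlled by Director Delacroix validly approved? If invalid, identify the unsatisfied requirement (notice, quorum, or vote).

Notice: 7 days given; 6 required (7 ≥ 6). Satisfied.
Quorum: 15 present, but the 3 interested directors do not count, leaving 12. Quorum is 12. Satisfied.
Vote: the related-party contract with a company controlled by Director Delacroix requires a majority of the disinterested directors present (15 − 3 = 12). A majority of 12 is 7, so 7 affirmative votes are needed; 6 voted in favor. Not satisfied.

Invalid — vote requirement not satisfied.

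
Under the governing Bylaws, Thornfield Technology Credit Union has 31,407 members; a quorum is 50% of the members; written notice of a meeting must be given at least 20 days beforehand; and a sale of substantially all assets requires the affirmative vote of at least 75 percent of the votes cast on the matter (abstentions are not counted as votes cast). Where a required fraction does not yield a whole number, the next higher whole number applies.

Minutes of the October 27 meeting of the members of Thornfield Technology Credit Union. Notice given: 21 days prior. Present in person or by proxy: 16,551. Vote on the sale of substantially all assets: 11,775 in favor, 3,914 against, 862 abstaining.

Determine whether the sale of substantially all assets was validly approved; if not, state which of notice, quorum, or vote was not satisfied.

Notice: 21 days given; 20 required. Satisfied.
Quorum: 50% of 31,407 = 15,703.50, rounded up to 15,704; 16,551 present. Satisfied.
Vote: requires three-fourths of the votes cast (16,551 − 862 abstaining = 15,689); 3/4 of 15689 = 11766.75, rounded up to 11767, so 11,767 needed; 11,775 in favor. Satisfied.

Valid — all requirements satisfied.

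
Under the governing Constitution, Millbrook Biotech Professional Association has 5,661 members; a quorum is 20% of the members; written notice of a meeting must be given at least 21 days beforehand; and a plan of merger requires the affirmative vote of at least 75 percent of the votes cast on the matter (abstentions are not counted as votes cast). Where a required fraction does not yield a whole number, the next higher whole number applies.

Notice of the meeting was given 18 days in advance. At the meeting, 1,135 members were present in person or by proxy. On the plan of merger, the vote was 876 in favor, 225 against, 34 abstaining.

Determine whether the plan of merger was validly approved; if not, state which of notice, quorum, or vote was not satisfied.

Invalid — notice requirement not satisfied.

Notice: 18 days given; 21 required. Not satisfied.
Quorum: 20% of 5,661 = 1,132.20, rounded up to 1,133; 1,135 present. Satisfied.
Vote: requires three-fourths of the votes cast (1,135 − 34 abstaining = 1,101); 3/4 of 1101 = 825.75, rounded up to 826, so 826 needed; 876 in favor. Satisfied.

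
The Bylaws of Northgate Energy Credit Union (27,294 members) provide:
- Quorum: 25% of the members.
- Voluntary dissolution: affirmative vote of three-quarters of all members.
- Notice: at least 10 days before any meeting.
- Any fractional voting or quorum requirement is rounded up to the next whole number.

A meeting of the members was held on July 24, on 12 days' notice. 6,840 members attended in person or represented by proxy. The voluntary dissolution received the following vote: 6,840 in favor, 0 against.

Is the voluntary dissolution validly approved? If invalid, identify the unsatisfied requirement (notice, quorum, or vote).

Invalid — vote requirement not satisfied.

Notice: 12 days given; 10 required. Satisfied.
Quorum: 25% of 27,294 = 6,823.50, rounded up to 6,824; 6,840 present. Satisfied.
Vote: requires three-fourths of all members (27,294); 3/4 of 27294 = 20470.50, rounded up to 20471, so 20,471 needed; 6,840 in favor. Not satisfied.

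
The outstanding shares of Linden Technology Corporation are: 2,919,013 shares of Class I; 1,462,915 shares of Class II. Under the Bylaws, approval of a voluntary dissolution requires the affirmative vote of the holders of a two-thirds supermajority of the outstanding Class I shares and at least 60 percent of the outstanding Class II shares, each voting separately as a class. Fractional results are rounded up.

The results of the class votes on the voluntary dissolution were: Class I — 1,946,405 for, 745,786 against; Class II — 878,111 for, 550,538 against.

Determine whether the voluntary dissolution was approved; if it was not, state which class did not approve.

Class I: 2/3 of 2919013 = 1946008.67, rounded up to 1946009; 1,946,009 required, 1,946,405 in favor — approved.
Class II: 3/5 of 1462915 = 877749; 877,749 required, 878,111 in favor — approved.

Approved — every class gave the required vote.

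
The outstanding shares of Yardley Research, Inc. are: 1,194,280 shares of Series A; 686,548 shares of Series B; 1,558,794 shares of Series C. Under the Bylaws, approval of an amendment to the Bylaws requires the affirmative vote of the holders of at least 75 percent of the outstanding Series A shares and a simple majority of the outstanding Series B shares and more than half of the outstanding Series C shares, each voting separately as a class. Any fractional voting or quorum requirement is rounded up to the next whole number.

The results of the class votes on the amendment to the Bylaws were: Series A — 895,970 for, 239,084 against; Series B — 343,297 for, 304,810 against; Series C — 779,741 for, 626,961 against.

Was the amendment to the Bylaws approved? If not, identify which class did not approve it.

Series A: 3/4 of 1194280 = 895710; 895,710 required, 895,970 in favor — approved.
Series B: a majority of 686548 is 343275; 343,275 required, 343,297 in favor — approved.
Series C: a majority of 1558794 is 779398; 779,398 required, 779,741 in favor — approved.

Approved — every class gave the required vote.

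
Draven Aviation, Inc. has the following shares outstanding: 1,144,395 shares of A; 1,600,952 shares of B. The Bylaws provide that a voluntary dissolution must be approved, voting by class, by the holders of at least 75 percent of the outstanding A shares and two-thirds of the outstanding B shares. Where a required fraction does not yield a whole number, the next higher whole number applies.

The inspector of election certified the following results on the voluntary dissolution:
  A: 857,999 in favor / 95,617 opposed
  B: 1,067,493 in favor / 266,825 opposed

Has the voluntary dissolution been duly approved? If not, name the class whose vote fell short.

A: 3/4 of 1144395 = 858296.25, rounded up to 858297; 858,297 required, 857,999 in favor — not approved.
B: 2/3 of 1600952 = 1067301.33, rounded up to 1067302; 1,067,302 required, 1,067,493 in favor — approved.

Not approved — the A shares did not give the required vote.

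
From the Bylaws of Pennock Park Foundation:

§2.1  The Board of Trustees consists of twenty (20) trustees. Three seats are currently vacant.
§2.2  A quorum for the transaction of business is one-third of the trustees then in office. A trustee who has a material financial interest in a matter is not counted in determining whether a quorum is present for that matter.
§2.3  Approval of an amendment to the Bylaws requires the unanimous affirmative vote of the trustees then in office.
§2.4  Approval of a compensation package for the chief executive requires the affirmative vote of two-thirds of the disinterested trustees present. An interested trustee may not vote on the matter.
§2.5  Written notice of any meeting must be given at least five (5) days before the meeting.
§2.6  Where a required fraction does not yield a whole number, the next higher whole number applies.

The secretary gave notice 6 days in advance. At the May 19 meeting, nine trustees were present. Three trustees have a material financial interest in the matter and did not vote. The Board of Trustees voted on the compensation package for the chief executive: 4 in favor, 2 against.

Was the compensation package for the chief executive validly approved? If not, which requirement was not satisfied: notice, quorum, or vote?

Notice: 6 days given; 5 required (6 ≥ 5). Satisfied.
Quorum: 9 present, but the 3 interested trustees do not count, leaving 6. Quorum is 6. Satisfied.
Vote: the compensation package for the chief executive requires two-thirds of the disinterested trustees present (9 − 3 = 6). 2/3 of 6 = 4, so 4 affirmative votes are needed; 4 voted in favor. Satisfied.

Valid — all requirements satisfied.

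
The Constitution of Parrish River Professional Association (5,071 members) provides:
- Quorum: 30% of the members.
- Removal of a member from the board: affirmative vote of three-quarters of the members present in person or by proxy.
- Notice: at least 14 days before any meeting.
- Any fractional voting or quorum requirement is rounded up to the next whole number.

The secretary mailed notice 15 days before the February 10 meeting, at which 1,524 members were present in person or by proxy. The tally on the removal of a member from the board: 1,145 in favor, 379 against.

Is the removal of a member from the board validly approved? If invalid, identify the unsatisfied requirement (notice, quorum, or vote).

Notice: 15 days given; 14 required. Satisfied.
Quorum: 30% of 5,071 = 1,521.30, rounded up to 1,522; 1,524 present. Satisfied.
Vote: requires three-fourths of those present (1,524); 3/4 of 1524 = 1143, so 1,143 needed; 1,145 in favor. Satisfied.

Valid — all requirements satisfied.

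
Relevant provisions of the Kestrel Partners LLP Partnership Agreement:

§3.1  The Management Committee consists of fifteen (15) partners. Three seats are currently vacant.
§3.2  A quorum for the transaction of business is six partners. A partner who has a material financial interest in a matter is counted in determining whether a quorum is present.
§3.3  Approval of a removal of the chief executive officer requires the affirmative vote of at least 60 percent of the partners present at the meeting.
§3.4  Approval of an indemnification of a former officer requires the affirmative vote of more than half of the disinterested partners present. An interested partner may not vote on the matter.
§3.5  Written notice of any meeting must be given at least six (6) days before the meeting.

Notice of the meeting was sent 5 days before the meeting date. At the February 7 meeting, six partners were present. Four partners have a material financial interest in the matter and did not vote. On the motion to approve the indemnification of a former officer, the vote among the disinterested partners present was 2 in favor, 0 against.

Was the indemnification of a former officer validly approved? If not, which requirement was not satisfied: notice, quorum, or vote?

Notice: 5 days given; 6 required (5 < 6). Not satisfied.
Quorum: 6 present (interested partners count toward quorum); quorum is 6. Satisfied.
Vote: the indemnification of a former officer requires a majority of the disinterested partners present (6 − 4 = 2). A majority of 2 is 2, so 2 affirmative votes are needed; 2 voted in favor. Satisfied.

Invalid — notice requirement not satisfied.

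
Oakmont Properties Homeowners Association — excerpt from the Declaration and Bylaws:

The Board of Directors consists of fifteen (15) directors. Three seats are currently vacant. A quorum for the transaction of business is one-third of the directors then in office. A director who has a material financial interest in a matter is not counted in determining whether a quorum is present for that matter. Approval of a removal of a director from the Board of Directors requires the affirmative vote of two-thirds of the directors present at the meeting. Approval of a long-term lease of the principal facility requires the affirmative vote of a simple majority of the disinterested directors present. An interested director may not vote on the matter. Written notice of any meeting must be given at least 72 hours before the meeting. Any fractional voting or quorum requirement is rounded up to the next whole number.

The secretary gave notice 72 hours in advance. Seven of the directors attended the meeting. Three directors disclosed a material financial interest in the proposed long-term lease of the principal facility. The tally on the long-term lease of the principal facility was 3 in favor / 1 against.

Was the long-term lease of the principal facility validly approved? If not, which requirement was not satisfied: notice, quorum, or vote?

Valid — all requirements satisfied.

Notice: 72 hours given; 72 required (72 ≥ 72). Satisfied.
Quorum: 7 present, but the 3 interested directors do not count, leaving 4. Quorum is 4. Satisfied.
Vote: the long-term lease of the principal facility requires a majority of the disinterested directors present (7 − 3 = 4). A majority of 4 is 3, so 3 affirmative votes are needed; 3 voted in favor. Satisfied.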